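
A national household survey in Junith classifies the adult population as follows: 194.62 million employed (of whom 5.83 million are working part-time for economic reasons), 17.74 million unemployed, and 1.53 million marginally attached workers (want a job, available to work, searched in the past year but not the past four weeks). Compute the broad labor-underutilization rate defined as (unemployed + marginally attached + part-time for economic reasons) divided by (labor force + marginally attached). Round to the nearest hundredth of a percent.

Broad underutilization rate ≈ 11.74%.

Labor force = 194.62 + 17.74 = 212.36 million.
Numerator = 17.74 + 1.53 + 5.83 = 25.10 million.
Denominator = 212.36 + 1.53 = 213.89 million.
Broad rate = 25.10 / 213.89 = 11.74%.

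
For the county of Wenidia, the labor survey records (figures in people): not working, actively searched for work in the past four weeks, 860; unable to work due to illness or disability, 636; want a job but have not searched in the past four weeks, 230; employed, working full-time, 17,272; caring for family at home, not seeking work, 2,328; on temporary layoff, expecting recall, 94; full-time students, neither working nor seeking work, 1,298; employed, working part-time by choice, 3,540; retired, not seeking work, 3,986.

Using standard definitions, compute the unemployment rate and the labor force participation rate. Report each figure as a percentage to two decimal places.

Unemployment rate ≈ 4.38%; labor force participation rate ≈ 71.97%.

Employed = 17,272 + 3,540 = 20,812.
Unemployed = 860 + 94 = 954 (jobless and actively searching, or on temporary layoff).
Labor force = 20,812 + 954 = 21,766.
Not in labor force = 636 + 230 + 2,328 + 1,298 + 3,986 = 8,478 (those not working and not actively searching are outside the labor force — including those who want a job but have given up searching).
Civilian working-age population = 21,766 + 8,478 = 30,244.
Unemployment rate = 954 / 21,766 = 4.38%.
Labor force participation rate = 21,766 / 30,244 = 71.97%.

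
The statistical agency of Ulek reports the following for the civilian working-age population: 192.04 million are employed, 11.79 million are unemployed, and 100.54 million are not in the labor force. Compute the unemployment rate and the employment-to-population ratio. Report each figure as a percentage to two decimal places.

Labor force = employed + unemployed = 192.04 + 11.79 = 203.83 million.
Working-age population = 203.83 + 100.54 = 304.37 million.
Unemployment rate = 11.79 / 203.83 = 5.78%.
Employment-population ratio = 192.04 / 304.37 = 63.09%.

Unemployment rate ≈ 5.78%; employment-population ratio ≈ 63.09%.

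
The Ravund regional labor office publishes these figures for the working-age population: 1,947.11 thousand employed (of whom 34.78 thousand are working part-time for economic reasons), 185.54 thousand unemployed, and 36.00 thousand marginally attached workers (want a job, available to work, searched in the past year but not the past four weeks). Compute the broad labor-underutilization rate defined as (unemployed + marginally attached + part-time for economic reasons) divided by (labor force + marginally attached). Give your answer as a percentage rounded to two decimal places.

Broad underutilization rate ≈ 11.82%.

Labor force = 1,947.11 + 185.54 = 2,132.65 thousand.
Numerator = 185.54 + 36.00 + 34.78 = 256.32 thousand.
Denominator = 2,132.65 + 36.00 = 2,168.65 thousand.
Broad rate = 256.32 / 2,168.65 = 11.82%.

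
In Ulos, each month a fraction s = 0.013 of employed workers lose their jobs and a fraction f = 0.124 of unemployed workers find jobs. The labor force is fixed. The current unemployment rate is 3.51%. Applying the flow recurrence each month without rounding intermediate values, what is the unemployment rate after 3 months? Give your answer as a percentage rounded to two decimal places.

Unemployment rate after three months ≈ 5.65%.

With a fixed labor force, u_{t+1} = u_t + s·(1−u_t) − f·u_t = u_t·(1−s−f) + s.
Here 1−s−f = 0.863 and s = 0.013.
u_1 = 0.035100 × 0.863 + 0.013 = 0.043291.
u_2 = 0.043291 × 0.863 + 0.013 = 0.050360.
u_3 = 0.050360 × 0.863 + 0.013 = 0.056461.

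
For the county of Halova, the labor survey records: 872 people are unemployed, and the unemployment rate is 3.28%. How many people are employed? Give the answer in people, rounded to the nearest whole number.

About 25,713 are employed.

Labor force = U / u = 872 / 0.0328 ≈ 26,585.
Employed = labor force − unemployed = 26,585 − 872 = 25,713.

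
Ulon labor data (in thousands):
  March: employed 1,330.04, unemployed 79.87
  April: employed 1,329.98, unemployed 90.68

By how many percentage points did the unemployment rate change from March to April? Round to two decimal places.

The unemployment rate changed by +0.72 percentage points.

March: labor force = 1,330.04 + 79.87 = 1,409.91; u = 79.87/1,409.91 = 5.66%.
April: labor force = 1,329.98 + 90.68 = 1,420.66; u = 90.68/1,420.66 = 6.38%.
Change = 6.38% − 5.66% = +0.72 pp.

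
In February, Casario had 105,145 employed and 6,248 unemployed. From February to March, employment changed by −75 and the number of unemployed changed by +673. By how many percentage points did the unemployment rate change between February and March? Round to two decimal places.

The unemployment rate changed by +0.57 percentage points.

February: labor force = 105,145 + 6,248 = 111,393; u = 6,248/111,393 = 5.61%.
March: labor force = 105,070 + 6,921 = 111,991; u = 6,921/111,991 = 6.18%.
Change = 6.18% − 5.61% = +0.57 pp.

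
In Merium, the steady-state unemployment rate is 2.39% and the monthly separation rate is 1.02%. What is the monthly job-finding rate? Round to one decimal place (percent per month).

From u* = s/(s+f): f = s·(1−u)/u.
f = 1.02 × (1 − 0.0239) / 0.0239 = 0.9956 / 0.0239 ≈ 41.7% per month.

Job-finding rate ≈ 41.7% per month.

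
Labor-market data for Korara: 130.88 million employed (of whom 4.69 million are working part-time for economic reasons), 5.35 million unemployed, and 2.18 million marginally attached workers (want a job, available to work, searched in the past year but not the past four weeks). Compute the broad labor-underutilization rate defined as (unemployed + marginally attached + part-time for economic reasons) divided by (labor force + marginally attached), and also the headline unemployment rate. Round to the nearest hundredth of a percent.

Labor force = 130.88 + 5.35 = 136.23 million.
Numerator = 5.35 + 2.18 + 4.69 = 12.22 million.
Denominator = 136.23 + 2.18 = 138.41 million.
Broad rate = 12.22 / 138.41 = 8.83%.
Headline unemployment rate = 5.35 / 136.23 = 3.93%.

Broad underutilization rate ≈ 8.83%; headline unemployment rate ≈ 3.93%.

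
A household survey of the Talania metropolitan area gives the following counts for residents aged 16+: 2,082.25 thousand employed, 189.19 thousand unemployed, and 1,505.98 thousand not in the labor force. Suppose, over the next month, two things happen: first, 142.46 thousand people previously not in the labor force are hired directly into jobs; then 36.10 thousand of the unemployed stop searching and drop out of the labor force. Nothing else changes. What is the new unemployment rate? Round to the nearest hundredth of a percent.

Initially, labor force = 2,082.25 + 189.19 = 2,271.44 thousand, so u = 189.19/2,271.44 = 8.33%.
After the first change, employed and labor force both rise by 142.46; unemployed unchanged → E = 2,224.71, U = 189.19, labor force = 2,413.90 thousand.
After the second change, unemployed and labor force both fall by 36.10 → E = 2,224.71, U = 153.09, labor force = 2,377.80 thousand.
New unemployment rate = 153.09 / 2,377.80 = 6.44%.

New unemployment rate ≈ 6.44%.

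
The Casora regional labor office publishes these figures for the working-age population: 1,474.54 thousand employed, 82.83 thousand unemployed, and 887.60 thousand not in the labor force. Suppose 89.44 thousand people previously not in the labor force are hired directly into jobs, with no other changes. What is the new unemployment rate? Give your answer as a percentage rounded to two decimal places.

Initially, labor force = 1,474.54 + 82.83 = 1,557.37 thousand, so u = 82.83/1,557.37 = 5.32%.
After the change, employed and labor force both rise by 89.44; unemployed unchanged → E = 1,563.98, U = 82.83, labor force = 1,646.81 thousand.
New unemployment rate = 82.83 / 1,646.81 = 5.03%.

New unemployment rate ≈ 5.03%.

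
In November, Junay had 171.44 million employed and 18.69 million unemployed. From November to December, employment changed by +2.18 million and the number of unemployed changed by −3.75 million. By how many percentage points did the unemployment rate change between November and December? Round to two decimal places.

November: labor force = 171.44 + 18.69 = 190.13; u = 18.69/190.13 = 9.83%.
December: labor force = 173.62 + 14.94 = 188.56; u = 14.94/188.56 = 7.92%.
Change = 7.92% − 9.83% = −1.91 pp.

The unemployment rate changed by −1.91 percentage points.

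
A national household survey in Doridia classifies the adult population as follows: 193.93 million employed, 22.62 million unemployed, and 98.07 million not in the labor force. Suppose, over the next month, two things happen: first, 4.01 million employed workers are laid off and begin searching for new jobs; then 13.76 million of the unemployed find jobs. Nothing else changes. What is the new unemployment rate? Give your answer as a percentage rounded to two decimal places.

New unemployment rate ≈ 5.94%.

Initially, labor force = 193.93 + 22.62 = 216.55 million, so u = 22.62/216.55 = 10.45%.
After the first change, employed falls and unemployed rises by 4.01; labor force unchanged → E = 189.92, U = 26.63, labor force = 216.55 million.
After the second change, unemployed falls and employed rises by 13.76; labor force unchanged → E = 203.68, U = 12.87, labor force = 216.55 million.
New unemployment rate = 12.87 / 216.55 = 5.94%.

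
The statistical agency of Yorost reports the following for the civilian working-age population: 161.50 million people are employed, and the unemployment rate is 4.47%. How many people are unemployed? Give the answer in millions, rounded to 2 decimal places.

About 7.56 million are unemployed.

Let U be the number unemployed. The labor force is E + U, and U/(E+U) = 0.0447.
So U = 0.0447 × 161.50 / (1 − 0.0447) = 7.2190 / 0.9553 ≈ 7.56 million.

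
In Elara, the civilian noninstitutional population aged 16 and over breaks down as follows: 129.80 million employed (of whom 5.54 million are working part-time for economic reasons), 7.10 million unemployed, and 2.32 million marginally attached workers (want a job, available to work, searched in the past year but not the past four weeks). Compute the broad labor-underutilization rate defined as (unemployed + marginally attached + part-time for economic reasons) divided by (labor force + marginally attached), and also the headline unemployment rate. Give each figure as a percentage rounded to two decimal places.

Broad underutilization rate ≈ 10.75%; headline unemployment rate ≈ 5.19%.

Labor force = 129.80 + 7.10 = 136.90 million.
Numerator = 7.10 + 2.32 + 5.54 = 14.96 million.
Denominator = 136.90 + 2.32 = 139.22 million.
Broad rate = 14.96 / 139.22 = 10.75%.
Headline unemployment rate = 7.10 / 136.90 = 5.19%.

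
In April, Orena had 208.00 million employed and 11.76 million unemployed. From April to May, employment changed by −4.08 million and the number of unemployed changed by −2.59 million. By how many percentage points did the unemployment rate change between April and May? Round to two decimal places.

April: labor force = 208.00 + 11.76 = 219.76; u = 11.76/219.76 = 5.35%.
May: labor force = 203.92 + 9.17 = 213.09; u = 9.17/213.09 = 4.30%.
Change = 4.30% − 5.35% = −1.05 pp.

The unemployment rate changed by −1.05 percentage points.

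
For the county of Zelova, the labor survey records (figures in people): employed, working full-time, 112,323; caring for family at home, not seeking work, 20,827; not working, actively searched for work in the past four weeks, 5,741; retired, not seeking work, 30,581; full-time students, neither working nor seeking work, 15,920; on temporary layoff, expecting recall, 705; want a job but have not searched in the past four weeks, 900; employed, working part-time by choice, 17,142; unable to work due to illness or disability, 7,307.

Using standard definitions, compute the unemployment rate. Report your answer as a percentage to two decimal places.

Employed = 112,323 + 17,142 = 129,465.
Unemployed = 5,741 + 705 = 6,446 (jobless and actively searching, or on temporary layoff).
Labor force = 129,465 + 6,446 = 135,911.
Unemployment rate = 6,446 / 135,911 = 4.74%.

Unemployment rate ≈ 4.74%.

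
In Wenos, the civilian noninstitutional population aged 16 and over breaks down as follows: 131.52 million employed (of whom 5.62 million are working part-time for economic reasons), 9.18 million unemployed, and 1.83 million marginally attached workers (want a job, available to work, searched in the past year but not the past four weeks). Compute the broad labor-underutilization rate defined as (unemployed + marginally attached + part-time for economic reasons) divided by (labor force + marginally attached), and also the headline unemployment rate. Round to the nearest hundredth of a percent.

Broad underutilization rate ≈ 11.67%; headline unemployment rate ≈ 6.52%.

Labor force = 131.52 + 9.18 = 140.70 million.
Numerator = 9.18 + 1.83 + 5.62 = 16.63 million.
Denominator = 140.70 + 1.83 = 142.53 million.
Broad rate = 16.63 / 142.53 = 11.67%.
Headline unemployment rate = 9.18 / 140.70 = 6.52%.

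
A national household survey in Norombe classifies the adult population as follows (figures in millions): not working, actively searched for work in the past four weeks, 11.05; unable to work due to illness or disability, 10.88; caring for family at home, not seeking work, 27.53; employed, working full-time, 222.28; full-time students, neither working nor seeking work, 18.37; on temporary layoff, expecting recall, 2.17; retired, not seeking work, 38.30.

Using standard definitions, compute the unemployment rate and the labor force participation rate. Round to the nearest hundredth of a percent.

Employed = 222.28 million.
Unemployed = 11.05 + 2.17 = 13.22 million (jobless and actively searching, or on temporary layoff).
Labor force = 222.28 + 13.22 = 235.50 million.
Not in labor force = 10.88 + 27.53 + 18.37 + 38.30 = 95.08 million (those not working and not actively searching are outside the labor force).
Civilian working-age population = 235.50 + 95.08 = 330.58 million.
Unemployment rate = 13.22 / 235.50 = 5.61%.
Labor force participation rate = 235.50 / 330.58 = 71.24%.

Unemployment rate ≈ 5.61%; labor force participation rate ≈ 71.24%.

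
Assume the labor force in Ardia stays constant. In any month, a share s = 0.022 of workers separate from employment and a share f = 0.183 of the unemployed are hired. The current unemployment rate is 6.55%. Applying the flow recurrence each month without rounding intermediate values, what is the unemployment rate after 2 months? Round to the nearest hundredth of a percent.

Unemployment rate after two months ≈ 8.09%.

With a fixed labor force, u_{t+1} = u_t + s·(1−u_t) − f·u_t = u_t·(1−s−f) + s.
Here 1−s−f = 0.795 and s = 0.022.
u_1 = 0.065500 × 0.795 + 0.022 = 0.074073.
u_2 = 0.074073 × 0.795 + 0.022 = 0.080888.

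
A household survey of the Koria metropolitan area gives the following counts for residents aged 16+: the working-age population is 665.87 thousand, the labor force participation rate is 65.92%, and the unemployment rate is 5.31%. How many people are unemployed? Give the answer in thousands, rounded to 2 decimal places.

Labor force = 0.6592 × 665.87 = 438.94 thousand.
Unemployed = 0.0531 × 438.94 ≈ 23.31 thousand.

About 23.31 thousand are unemployed.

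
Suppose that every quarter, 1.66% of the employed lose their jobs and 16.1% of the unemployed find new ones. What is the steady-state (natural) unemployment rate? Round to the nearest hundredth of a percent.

Steady-state unemployment rate ≈ 9.35%.

At steady state the flows balance: s·E = f·U, so U/(E+U) = s/(s+f).
u* = 1.66 / (1.66 + 16.1) = 1.66 / 17.76 = 9.35%.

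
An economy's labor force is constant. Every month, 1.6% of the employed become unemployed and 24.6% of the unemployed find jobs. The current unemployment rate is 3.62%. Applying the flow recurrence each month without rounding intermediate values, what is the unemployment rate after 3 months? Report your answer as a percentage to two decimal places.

With a fixed labor force, u_{t+1} = u_t + s·(1−u_t) − f·u_t = u_t·(1−s−f) + s.
Here 1−s−f = 0.738 and s = 0.016.
u_1 = 0.036200 × 0.738 + 0.016 = 0.042716.
u_2 = 0.042716 × 0.738 + 0.016 = 0.047524.
u_3 = 0.047524 × 0.738 + 0.016 = 0.051073.

Unemployment rate after three months ≈ 5.11%.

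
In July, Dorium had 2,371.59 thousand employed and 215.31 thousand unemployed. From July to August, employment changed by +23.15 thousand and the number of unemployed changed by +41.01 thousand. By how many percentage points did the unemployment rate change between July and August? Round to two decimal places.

The unemployment rate changed by +1.35 percentage points.

July: labor force = 2,371.59 + 215.31 = 2,586.90; u = 215.31/2,586.90 = 8.32%.
August: labor force = 2,394.74 + 256.32 = 2,651.06; u = 256.32/2,651.06 = 9.67%.
Change = 9.67% − 8.32% = +1.35 pp.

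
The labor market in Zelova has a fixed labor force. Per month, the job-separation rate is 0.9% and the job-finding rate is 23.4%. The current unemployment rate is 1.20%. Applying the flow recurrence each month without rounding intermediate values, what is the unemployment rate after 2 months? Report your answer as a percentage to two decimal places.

With a fixed labor force, u_{t+1} = u_t + s·(1−u_t) − f·u_t = u_t·(1−s−f) + s.
Here 1−s−f = 0.757 and s = 0.009.
u_1 = 0.012000 × 0.757 + 0.009 = 0.018084.
u_2 = 0.018084 × 0.757 + 0.009 = 0.022690.

Unemployment rate after two months ≈ 2.27%.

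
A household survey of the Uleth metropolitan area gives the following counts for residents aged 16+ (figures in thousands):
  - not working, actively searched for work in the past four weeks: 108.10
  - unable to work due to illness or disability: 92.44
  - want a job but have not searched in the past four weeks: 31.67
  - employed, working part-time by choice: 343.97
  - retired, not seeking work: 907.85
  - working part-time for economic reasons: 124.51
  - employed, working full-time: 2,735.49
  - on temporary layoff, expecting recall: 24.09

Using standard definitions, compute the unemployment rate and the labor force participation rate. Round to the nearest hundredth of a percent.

Employed = 343.97 + 124.51 + 2,735.49 = 3,203.97 thousand (anyone who worked, including part-time for economic reasons, counts as employed).
Unemployed = 108.10 + 24.09 = 132.19 thousand (jobless and actively searching, or on temporary layoff).
Labor force = 3,203.97 + 132.19 = 3,336.16 thousand.
Not in labor force = 92.44 + 31.67 + 907.85 = 1,031.96 thousand (those not working and not actively searching are outside the labor force — including those who want a job but have given up searching).
Civilian working-age population = 3,336.16 + 1,031.96 = 4,368.12 thousand.
Unemployment rate = 132.19 / 3,336.16 = 3.96%.
Labor force participation rate = 3,336.16 / 4,368.12 = 76.38%.

Unemployment rate ≈ 3.96%; labor force participation rate ≈ 76.38%.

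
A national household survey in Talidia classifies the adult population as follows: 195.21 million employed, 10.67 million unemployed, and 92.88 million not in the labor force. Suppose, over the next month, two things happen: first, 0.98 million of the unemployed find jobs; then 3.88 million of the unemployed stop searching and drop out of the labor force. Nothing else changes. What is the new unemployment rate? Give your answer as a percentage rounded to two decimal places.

New unemployment rate ≈ 2.88%.

Initially, labor force = 195.21 + 10.67 = 205.88 million, so u = 10.67/205.88 = 5.18%.
After the first change, unemployed falls and employed rises by 0.98; labor force unchanged → E = 196.19, U = 9.69, labor force = 205.88 million.
After the second change, unemployed and labor force both fall by 3.88 → E = 196.19, U = 5.81, labor force = 202.00 million.
New unemployment rate = 5.81 / 202.00 = 2.88%.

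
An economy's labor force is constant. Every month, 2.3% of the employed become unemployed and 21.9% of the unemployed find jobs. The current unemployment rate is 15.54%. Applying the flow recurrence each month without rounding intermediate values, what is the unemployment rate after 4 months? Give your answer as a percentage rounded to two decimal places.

With a fixed labor force, u_{t+1} = u_t + s·(1−u_t) − f·u_t = u_t·(1−s−f) + s.
Here 1−s−f = 0.758 and s = 0.023.
u_1 = 0.155400 × 0.758 + 0.023 = 0.140793.
u_2 = 0.140793 × 0.758 + 0.023 = 0.129721.
u_3 = 0.129721 × 0.758 + 0.023 = 0.121329.
u_4 = 0.121329 × 0.758 + 0.023 = 0.114967.

Unemployment rate after four months ≈ 11.50%.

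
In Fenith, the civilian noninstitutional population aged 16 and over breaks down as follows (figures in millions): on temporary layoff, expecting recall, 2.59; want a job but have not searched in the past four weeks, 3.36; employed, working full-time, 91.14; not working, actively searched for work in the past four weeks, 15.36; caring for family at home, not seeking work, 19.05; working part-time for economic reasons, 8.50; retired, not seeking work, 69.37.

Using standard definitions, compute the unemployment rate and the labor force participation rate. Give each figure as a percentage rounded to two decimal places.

Unemployment rate ≈ 15.26%; labor force participation rate ≈ 56.16%.

Employed = 91.14 + 8.50 = 99.64 million (anyone who worked, including part-time for economic reasons, counts as employed).
Unemployed = 2.59 + 15.36 = 17.95 million (jobless and actively searching, or on temporary layoff).
Labor force = 99.64 + 17.95 = 117.59 million.
Not in labor force = 3.36 + 19.05 + 69.37 = 91.78 million (those not working and not actively searching are outside the labor force — including those who want a job but have given up searching).
Civilian working-age population = 117.59 + 91.78 = 209.37 million.
Unemployment rate = 17.95 / 117.59 = 15.26%.
Labor force participation rate = 117.59 / 209.37 = 56.16%.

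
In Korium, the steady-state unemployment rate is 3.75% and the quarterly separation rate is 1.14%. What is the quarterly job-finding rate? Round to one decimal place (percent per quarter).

From u* = s/(s+f): f = s·(1−u)/u.
f = 1.14 × (1 − 0.0375) / 0.0375 = 1.0972 / 0.0375 ≈ 29.3% per quarter.

Job-finding rate ≈ 29.3% per quarter.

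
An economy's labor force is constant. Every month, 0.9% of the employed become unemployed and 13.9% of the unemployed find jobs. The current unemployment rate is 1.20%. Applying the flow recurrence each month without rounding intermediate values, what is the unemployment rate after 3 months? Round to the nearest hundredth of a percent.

With a fixed labor force, u_{t+1} = u_t + s·(1−u_t) − f·u_t = u_t·(1−s−f) + s.
Here 1−s−f = 0.852 and s = 0.009.
u_1 = 0.012000 × 0.852 + 0.009 = 0.019224.
u_2 = 0.019224 × 0.852 + 0.009 = 0.025379.
u_3 = 0.025379 × 0.852 + 0.009 = 0.030623.

Unemployment rate after three months ≈ 3.06%.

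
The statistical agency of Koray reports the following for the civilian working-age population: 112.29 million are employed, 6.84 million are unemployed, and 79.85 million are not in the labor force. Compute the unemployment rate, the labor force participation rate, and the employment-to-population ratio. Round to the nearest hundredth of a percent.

Unemployment rate ≈ 5.74%; labor force participation rate ≈ 59.87%; employment-population ratio ≈ 56.43%.

Labor force = employed + unemployed = 112.29 + 6.84 = 119.13 million.
Working-age population = 119.13 + 79.85 = 198.98 million.
Unemployment rate = 6.84 / 119.13 = 5.74%.
Labor force participation rate = 119.13 / 198.98 = 59.87%.
Employment-population ratio = 112.29 / 198.98 = 56.43%.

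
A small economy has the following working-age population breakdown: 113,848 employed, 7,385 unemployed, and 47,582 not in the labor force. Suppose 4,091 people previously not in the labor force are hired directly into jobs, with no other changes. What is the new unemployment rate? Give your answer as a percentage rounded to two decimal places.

New unemployment rate ≈ 5.89%.

Initially, labor force = 113,848 + 7,385 = 121,233, so u = 7,385/121,233 = 6.09%.
After the change, employed and labor force both rise by 4,091; unemployed unchanged → E = 117,939, U = 7,385, labor force = 125,324.
New unemployment rate = 7,385 / 125,324 = 5.89%.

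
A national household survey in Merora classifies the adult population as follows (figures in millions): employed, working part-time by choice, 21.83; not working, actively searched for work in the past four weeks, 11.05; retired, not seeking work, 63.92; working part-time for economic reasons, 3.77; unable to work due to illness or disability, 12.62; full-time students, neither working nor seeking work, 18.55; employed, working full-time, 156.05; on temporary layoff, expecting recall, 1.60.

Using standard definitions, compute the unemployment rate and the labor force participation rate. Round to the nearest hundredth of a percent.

Employed = 21.83 + 3.77 + 156.05 = 181.65 million (anyone who worked, including part-time for economic reasons, counts as employed).
Unemployed = 11.05 + 1.60 = 12.65 million (jobless and actively searching, or on temporary layoff).
Labor force = 181.65 + 12.65 = 194.30 million.
Not in labor force = 63.92 + 12.62 + 18.55 = 95.09 million (those not working and not actively searching are outside the labor force).
Civilian working-age population = 194.30 + 95.09 = 289.39 million.
Unemployment rate = 12.65 / 194.30 = 6.51%.
Labor force participation rate = 194.30 / 289.39 = 67.14%.

Unemployment rate ≈ 6.51%; labor force participation rate ≈ 67.14%.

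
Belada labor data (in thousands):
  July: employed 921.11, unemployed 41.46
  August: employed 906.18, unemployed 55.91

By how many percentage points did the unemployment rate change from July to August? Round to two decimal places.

The unemployment rate changed by +1.50 percentage points.

July: labor force = 921.11 + 41.46 = 962.57; u = 41.46/962.57 = 4.31%.
August: labor force = 906.18 + 55.91 = 962.09; u = 55.91/962.09 = 5.81%.
Change = 5.81% − 4.31% = +1.50 pp.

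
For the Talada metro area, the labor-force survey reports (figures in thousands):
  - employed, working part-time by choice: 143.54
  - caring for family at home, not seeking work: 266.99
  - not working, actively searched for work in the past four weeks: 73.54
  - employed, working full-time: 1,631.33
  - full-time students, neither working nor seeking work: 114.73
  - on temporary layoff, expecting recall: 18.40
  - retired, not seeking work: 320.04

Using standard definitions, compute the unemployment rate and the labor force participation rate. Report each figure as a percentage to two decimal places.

Employed = 143.54 + 1,631.33 = 1,774.87 thousand.
Unemployed = 73.54 + 18.40 = 91.94 thousand (jobless and actively searching, or on temporary layoff).
Labor force = 1,774.87 + 91.94 = 1,866.81 thousand.
Not in labor force = 266.99 + 114.73 + 320.04 = 701.76 thousand (those not working and not actively searching are outside the labor force).
Civilian working-age population = 1,866.81 + 701.76 = 2,568.57 thousand.
Unemployment rate = 91.94 / 1,866.81 = 4.92%.
Labor force participation rate = 1,866.81 / 2,568.57 = 72.68%.

Unemployment rate ≈ 4.92%; labor force participation rate ≈ 72.68%.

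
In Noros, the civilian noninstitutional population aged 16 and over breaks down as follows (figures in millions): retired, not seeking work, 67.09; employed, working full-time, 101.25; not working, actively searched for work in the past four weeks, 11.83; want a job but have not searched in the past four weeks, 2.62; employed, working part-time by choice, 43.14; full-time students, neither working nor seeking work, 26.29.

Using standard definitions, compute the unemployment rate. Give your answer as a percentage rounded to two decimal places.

Employed = 101.25 + 43.14 = 144.39 million.
Unemployed = 11.83 million.
Labor force = 144.39 + 11.83 = 156.22 million.
Unemployment rate = 11.83 / 156.22 = 7.57%.

Unemployment rate ≈ 7.57%.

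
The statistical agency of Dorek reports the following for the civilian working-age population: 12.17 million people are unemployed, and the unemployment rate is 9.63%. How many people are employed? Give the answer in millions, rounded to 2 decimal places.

Labor force = U / u = 12.17 / 0.0963 ≈ 126.38 million.
Employed = labor force − unemployed = 126.38 − 12.17 = 114.21 million.

About 114.21 million are employed.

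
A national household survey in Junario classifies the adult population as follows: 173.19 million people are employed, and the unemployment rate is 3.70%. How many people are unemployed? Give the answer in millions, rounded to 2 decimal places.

About 6.65 million are unemployed.

Let U be the number unemployed. The labor force is E + U, and U/(E+U) = 0.0370.
So U = 0.0370 × 173.19 / (1 − 0.0370) = 6.4080 / 0.9630 ≈ 6.65 million.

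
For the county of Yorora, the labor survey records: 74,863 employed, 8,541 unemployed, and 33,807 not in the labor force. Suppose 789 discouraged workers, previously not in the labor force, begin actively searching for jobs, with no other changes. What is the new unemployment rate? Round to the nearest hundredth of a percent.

Initially, labor force = 74,863 + 8,541 = 83,404, so u = 8,541/83,404 = 10.24%.
After the change, unemployed and labor force both rise by 789 → E = 74,863, U = 9,330, labor force = 84,193.
New unemployment rate = 9,330 / 84,193 = 11.08%.

New unemployment rate ≈ 11.08%.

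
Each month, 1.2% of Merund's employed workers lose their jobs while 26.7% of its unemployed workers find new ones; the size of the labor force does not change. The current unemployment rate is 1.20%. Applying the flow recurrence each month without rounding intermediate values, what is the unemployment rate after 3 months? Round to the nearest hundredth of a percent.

With a fixed labor force, u_{t+1} = u_t + s·(1−u_t) − f·u_t = u_t·(1−s−f) + s.
Here 1−s−f = 0.721 and s = 0.012.
u_1 = 0.012000 × 0.721 + 0.012 = 0.020652.
u_2 = 0.020652 × 0.721 + 0.012 = 0.026890.
u_3 = 0.026890 × 0.721 + 0.012 = 0.031388.

Unemployment rate after three months ≈ 3.14%.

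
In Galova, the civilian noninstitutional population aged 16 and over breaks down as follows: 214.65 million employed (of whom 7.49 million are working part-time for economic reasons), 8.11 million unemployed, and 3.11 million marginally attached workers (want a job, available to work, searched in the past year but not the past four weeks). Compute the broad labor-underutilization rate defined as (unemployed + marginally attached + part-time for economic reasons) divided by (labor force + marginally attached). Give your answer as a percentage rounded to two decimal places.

Labor force = 214.65 + 8.11 = 222.76 million.
Numerator = 8.11 + 3.11 + 7.49 = 18.71 million.
Denominator = 222.76 + 3.11 = 225.87 million.
Broad rate = 18.71 / 225.87 = 8.28%.

Broad underutilization rate ≈ 8.28%.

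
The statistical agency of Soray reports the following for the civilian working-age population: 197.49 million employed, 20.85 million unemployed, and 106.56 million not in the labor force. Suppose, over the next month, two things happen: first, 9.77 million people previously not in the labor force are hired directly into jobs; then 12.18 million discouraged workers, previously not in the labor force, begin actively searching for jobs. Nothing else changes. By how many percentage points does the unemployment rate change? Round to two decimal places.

Initially, labor force = 197.49 + 20.85 = 218.34 million, so u = 20.85/218.34 = 9.55%.
After the first change, employed and labor force both rise by 9.77; unemployed unchanged → E = 207.26, U = 20.85, labor force = 228.11 million.
After the second change, unemployed and labor force both rise by 12.18 → E = 207.26, U = 33.03, labor force = 240.29 million.
New unemployment rate = 33.03 / 240.29 = 13.75%.
Change = 13.75% − 9.55% = +4.20 percentage points.

The unemployment rate changes by +4.20 percentage points.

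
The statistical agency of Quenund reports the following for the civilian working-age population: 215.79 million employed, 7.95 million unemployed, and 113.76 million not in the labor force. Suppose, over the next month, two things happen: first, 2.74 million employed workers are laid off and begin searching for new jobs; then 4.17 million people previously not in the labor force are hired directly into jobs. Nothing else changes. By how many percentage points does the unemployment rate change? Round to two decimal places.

Initially, labor force = 215.79 + 7.95 = 223.74 million, so u = 7.95/223.74 = 3.55%.
After the first change, employed falls and unemployed rises by 2.74; labor force unchanged → E = 213.05, U = 10.69, labor force = 223.74 million.
After the second change, employed and labor force both rise by 4.17; unemployed unchanged → E = 217.22, U = 10.69, labor force = 227.91 million.
New unemployment rate = 10.69 / 227.91 = 4.69%.
Change = 4.69% − 3.55% = +1.14 percentage points.

The unemployment rate changes by +1.14 percentage points.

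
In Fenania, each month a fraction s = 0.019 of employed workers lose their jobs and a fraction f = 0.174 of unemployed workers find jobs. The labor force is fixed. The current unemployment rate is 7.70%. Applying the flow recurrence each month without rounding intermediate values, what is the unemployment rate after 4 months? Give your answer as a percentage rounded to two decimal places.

With a fixed labor force, u_{t+1} = u_t + s·(1−u_t) − f·u_t = u_t·(1−s−f) + s.
Here 1−s−f = 0.807 and s = 0.019.
u_1 = 0.077000 × 0.807 + 0.019 = 0.081139.
u_2 = 0.081139 × 0.807 + 0.019 = 0.084479.
u_3 = 0.084479 × 0.807 + 0.019 = 0.087175.
u_4 = 0.087175 × 0.807 + 0.019 = 0.089350.

Unemployment rate after four months ≈ 8.93%.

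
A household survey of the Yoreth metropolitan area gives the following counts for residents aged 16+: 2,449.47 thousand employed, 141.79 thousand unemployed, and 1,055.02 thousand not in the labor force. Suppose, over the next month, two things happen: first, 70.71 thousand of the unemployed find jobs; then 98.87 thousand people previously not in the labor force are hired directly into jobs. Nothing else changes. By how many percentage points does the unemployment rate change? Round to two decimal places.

Initially, labor force = 2,449.47 + 141.79 = 2,591.26 thousand, so u = 141.79/2,591.26 = 5.47%.
After the first change, unemployed falls and employed rises by 70.71; labor force unchanged → E = 2,520.18, U = 71.08, labor force = 2,591.26 thousand.
After the second change, employed and labor force both rise by 98.87; unemployed unchanged → E = 2,619.05, U = 71.08, labor force = 2,690.13 thousand.
New unemployment rate = 71.08 / 2,690.13 = 2.64%.
Change = 2.64% − 5.47% = −2.83 percentage points.

The unemployment rate changes by −2.83 percentage points.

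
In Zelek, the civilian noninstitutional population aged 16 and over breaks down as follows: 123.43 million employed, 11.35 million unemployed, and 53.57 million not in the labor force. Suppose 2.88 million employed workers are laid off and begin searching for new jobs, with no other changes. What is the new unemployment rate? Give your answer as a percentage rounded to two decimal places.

New unemployment rate ≈ 10.56%.

Initially, labor force = 123.43 + 11.35 = 134.78 million, so u = 11.35/134.78 = 8.42%.
After the change, employed falls and unemployed rises by 2.88; labor force unchanged → E = 120.55, U = 14.23, labor force = 134.78 million.
New unemployment rate = 14.23 / 134.78 = 10.56%.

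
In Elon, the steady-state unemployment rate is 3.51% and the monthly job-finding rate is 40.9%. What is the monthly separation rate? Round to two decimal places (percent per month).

From u* = s/(s+f): s = u·f/(1−u).
s = 0.0351 × 40.9 / (1 − 0.0351) = 1.4356 / 0.9649 ≈ 1.49% per month.

Separation rate ≈ 1.49% per month.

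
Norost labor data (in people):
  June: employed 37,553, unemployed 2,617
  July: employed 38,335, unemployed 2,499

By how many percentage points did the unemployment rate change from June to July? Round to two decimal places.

The unemployment rate changed by −0.39 percentage points.

June: labor force = 37,553 + 2,617 = 40,170; u = 2,617/40,170 = 6.51%.
July: labor force = 38,335 + 2,499 = 40,834; u = 2,499/40,834 = 6.12%.
Change = 6.12% − 6.51% = −0.39 pp.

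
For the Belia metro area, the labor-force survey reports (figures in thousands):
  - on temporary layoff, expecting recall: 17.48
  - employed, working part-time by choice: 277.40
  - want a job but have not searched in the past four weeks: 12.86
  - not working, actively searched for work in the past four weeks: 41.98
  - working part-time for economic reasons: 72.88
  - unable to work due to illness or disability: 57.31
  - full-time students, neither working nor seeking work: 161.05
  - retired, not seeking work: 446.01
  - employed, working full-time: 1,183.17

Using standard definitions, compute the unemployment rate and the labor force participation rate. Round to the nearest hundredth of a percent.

Unemployment rate ≈ 3.73%; labor force participation rate ≈ 70.17%.

Employed = 277.40 + 72.88 + 1,183.17 = 1,533.45 thousand (anyone who worked, including part-time for economic reasons, counts as employed).
Unemployed = 17.48 + 41.98 = 59.46 thousand (jobless and actively searching, or on temporary layoff).
Labor force = 1,533.45 + 59.46 = 1,592.91 thousand.
Not in labor force = 12.86 + 57.31 + 161.05 + 446.01 = 677.23 thousand (those not working and not actively searching are outside the labor force — including those who want a job but have given up searching).
Civilian working-age population = 1,592.91 + 677.23 = 2,270.14 thousand.
Unemployment rate = 59.46 / 1,592.91 = 3.73%.
Labor force participation rate = 1,592.91 / 2,270.14 = 70.17%.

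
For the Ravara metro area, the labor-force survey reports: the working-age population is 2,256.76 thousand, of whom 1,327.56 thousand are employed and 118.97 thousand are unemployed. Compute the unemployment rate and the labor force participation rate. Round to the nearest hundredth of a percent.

Labor force = employed + unemployed = 1,327.56 + 118.97 = 1,446.53 thousand.
Unemployment rate = 118.97 / 1,446.53 = 8.22%.
Labor force participation rate = 1,446.53 / 2,256.76 = 64.10%.

Unemployment rate ≈ 8.22%; labor force participation rate ≈ 64.10%.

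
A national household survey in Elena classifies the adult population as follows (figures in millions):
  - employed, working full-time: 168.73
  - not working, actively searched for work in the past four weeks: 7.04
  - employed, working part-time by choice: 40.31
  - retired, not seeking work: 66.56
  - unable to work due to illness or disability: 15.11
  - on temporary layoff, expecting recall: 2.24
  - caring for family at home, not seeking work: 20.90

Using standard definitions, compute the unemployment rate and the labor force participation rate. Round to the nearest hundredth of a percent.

Unemployment rate ≈ 4.25%; labor force participation rate ≈ 68.04%.

Employed = 168.73 + 40.31 = 209.04 million.
Unemployed = 7.04 + 2.24 = 9.28 million (jobless and actively searching, or on temporary layoff).
Labor force = 209.04 + 9.28 = 218.32 million.
Not in labor force = 66.56 + 15.11 + 20.90 = 102.57 million (those not working and not actively searching are outside the labor force).
Civilian working-age population = 218.32 + 102.57 = 320.89 million.
Unemployment rate = 9.28 / 218.32 = 4.25%.
Labor force participation rate = 218.32 / 320.89 = 68.04%.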